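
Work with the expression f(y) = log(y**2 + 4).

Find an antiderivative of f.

An antiderivative is F(y) = y*log(y**2 + 4) - 2*y + 4*atan(y/2).

A first test for any F(y): its y-derivative must equal f(y) identically.
Check: d/dy[y*log(y**2 + 4) - 2*y + 4*atan(y/2)] = log(y**2 + 4) = f(y).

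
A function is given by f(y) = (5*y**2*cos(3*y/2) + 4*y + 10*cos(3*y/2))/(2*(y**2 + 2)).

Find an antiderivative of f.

For F(y) to be correct the identity F'(y) - f(y) = 0 must hold.
Check: d/dy[log(y**2 + 2) + 5*sin(3*y/2)/3] = (5*y**2*cos(3*y/2) + 4*y + 10*cos(3*y/2))/(2*y**2 + 4), which equals f(y).

An antiderivative is F(y) = log(y**2 + 2) + 5*sin(3*y/2)/3.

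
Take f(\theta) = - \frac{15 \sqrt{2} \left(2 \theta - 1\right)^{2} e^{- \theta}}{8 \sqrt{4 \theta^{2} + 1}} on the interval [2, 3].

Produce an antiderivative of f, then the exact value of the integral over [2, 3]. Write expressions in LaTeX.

f has the shape u'v + uv' for u = \frac{15 \sqrt{2 \theta^{2} + \frac{1}{2}}}{4} and v = e^{- \theta} — it is the derivative of the product u*v.
F(\theta) = \frac{15 \sqrt{2} \sqrt{4 \theta^{2} + 1} e^{- \theta}}{8} is an antiderivative of f.
Check: d/d\theta[\frac{15 \sqrt{2} \sqrt{4 \theta^{2} + 1} e^{- \theta}}{8}] = \frac{\left(- 60 \sqrt{2} \theta^{2} + 60 \sqrt{2} \theta - 15 \sqrt{2}\right) e^{- \theta}}{8 \sqrt{4 \theta^{2} + 1}}, which equals f(\theta).
F(3) = \frac{15 \sqrt{74}}{8 e^{3}}; F(2) = \frac{15 \sqrt{34}}{8 e^{2}}.
Integral = F(3) - F(2) = - \frac{15 \sqrt{34}}{8 e^{2}} + \frac{15 \sqrt{74}}{8 e^{3}}.

Antiderivative: F(\theta) = \frac{15 \sqrt{2} \sqrt{4 \theta^{2} + 1} e^{- \theta}}{8}; value = - \frac{15 \sqrt{34}}{8 e^{2}} + \frac{15 \sqrt{74}}{8 e^{3}}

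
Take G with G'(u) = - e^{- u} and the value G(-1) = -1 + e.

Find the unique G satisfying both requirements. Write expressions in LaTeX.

G(u) = - \left(e^{u} - 1\right) e^{- u}

For G(u) to be correct, d/du[G] must agree with the stated G'(u) identically.
A general antiderivative is e^{- u} + C.
The condition gives C = -1 + e - (e) = -1.
So G(u) = - \left(e^{u} - 1\right) e^{- u}.
Check: d/du[- \left(e^{u} - 1\right) e^{- u}] = - e^{- u} = G'(u).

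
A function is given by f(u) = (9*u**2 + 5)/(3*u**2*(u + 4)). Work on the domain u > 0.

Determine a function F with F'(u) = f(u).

The denominator factors as 3*u**2*(u + 4); partial fractions split f into directly integrable pieces: 149/(48*(u + 4)) - 5/(48*u) + 5/(12*u**2).
Check: d/du[-5*log(u)/48 + 149*log(u + 4)/48 - 5/(12*u)] = (9*u**2 + 5)/(3*u**3 + 12*u**2), which equals f(u).

An antiderivative is F(u) = -5*log(u)/48 + 149*log(u + 4)/48 - 5/(12*u).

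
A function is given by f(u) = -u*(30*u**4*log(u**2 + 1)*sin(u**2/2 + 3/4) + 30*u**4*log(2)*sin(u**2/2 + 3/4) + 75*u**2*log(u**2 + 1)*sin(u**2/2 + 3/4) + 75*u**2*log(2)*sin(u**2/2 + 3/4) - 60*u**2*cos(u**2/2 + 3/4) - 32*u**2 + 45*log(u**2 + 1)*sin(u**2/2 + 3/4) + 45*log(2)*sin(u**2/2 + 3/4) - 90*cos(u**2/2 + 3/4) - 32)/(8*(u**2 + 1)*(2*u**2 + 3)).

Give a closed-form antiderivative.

Differentiate the proposed F(u) back; it has to land on f(u) exactly.
Check: d/du[(15*log(2*u**2 + 2)*cos(u**2/2 + 3/4) + 8*log(2*u**2 + 3))/8] = (-30*u**5*log(u**2 + 1)*sin(u**2/2 + 3/4) - 30*u**5*log(2)*sin(u**2/2 + 3/4) - 75*u**3*log(u**2 + 1)*sin(u**2/2 + 3/4) - 75*u**3*log(2)*sin(u**2/2 + 3/4) + 60*u**3*cos(u**2/2 + 3/4) + 32*u**3 - 45*u*log(u**2 + 1)*sin(u**2/2 + 3/4) - 45*u*log(2)*sin(u**2/2 + 3/4) + 90*u*cos(u**2/2 + 3/4) + 32*u)/(16*u**4 + 40*u**2 + 24), which equals f(u).

An antiderivative is F(u) = (15*log(2*u**2 + 2)*cos(u**2/2 + 3/4) + 8*log(2*u**2 + 3))/8.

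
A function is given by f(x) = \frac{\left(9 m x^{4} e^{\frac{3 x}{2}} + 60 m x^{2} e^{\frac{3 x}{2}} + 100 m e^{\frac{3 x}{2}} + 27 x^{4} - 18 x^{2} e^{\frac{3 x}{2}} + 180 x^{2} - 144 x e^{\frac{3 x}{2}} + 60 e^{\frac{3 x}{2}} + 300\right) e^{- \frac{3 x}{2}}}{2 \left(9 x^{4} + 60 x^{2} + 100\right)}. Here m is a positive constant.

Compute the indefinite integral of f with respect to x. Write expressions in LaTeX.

F(x) = \frac{\left(3 m x^{3} e^{\frac{3 x}{2}} + 10 m x e^{\frac{3 x}{2}} - 6 x^{2} + 6 x e^{\frac{3 x}{2}} + 24 e^{\frac{3 x}{2}} - 20\right) e^{- \frac{3 x}{2}}}{2 \left(3 x^{2} + 10\right)} + C

Any candidate F(x) must reproduce f(x) exactly when differentiated.
Check: d/dx[\frac{\left(3 m x^{3} e^{\frac{3 x}{2}} + 10 m x e^{\frac{3 x}{2}} - 6 x^{2} + 6 x e^{\frac{3 x}{2}} + 24 e^{\frac{3 x}{2}} - 20\right) e^{- \frac{3 x}{2}}}{2 \left(3 x^{2} + 10\right)}] = \frac{9 m x^{4} e^{\frac{3 x}{2}} + 60 m x^{2} e^{\frac{3 x}{2}} + 100 m e^{\frac{3 x}{2}} + 27 x^{4} - 18 x^{2} e^{\frac{3 x}{2}} + 180 x^{2} - 144 x e^{\frac{3 x}{2}} + 60 e^{\frac{3 x}{2}} + 300}{18 x^{4} e^{\frac{3 x}{2}} + 120 x^{2} e^{\frac{3 x}{2}} + 200 e^{\frac{3 x}{2}}}, which equals f(x).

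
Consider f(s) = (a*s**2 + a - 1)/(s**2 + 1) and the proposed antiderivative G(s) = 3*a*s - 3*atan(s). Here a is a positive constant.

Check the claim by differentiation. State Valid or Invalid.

d/ds[G] = (3*a*s**2 + 3*a - 3)/(s**2 + 1)
d/ds[G] - f(s) = (2*a*s**2 + 2*a - 2)/(s**2 + 1) != 0.

Invalid: d/ds[G] - f = (2*a*s**2 + 2*a - 2)/(s**2 + 1), which is not 0.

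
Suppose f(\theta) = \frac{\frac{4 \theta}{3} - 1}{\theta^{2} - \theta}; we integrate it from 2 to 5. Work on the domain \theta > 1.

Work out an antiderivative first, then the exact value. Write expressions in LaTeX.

The denominator factors as 3 \theta \left(\theta - 1\right); partial fractions split f into directly integrable pieces: \frac{1}{3 \left(\theta - 1\right)} + \frac{1}{\theta}.
F(\theta) = \log{\left(\theta \right)} + \frac{\log{\left(\theta - 1 \right)}}{3} is an antiderivative of f.
Check: d/d\theta[\log{\left(\theta \right)} + \frac{\log{\left(\theta - 1 \right)}}{3}] = \frac{4 \theta - 3}{3 \theta^{2} - 3 \theta}, which equals f(\theta).
F(5) = \frac{\log{\left(4 \right)}}{3} + \log{\left(5 \right)}; F(2) = \log{\left(2 \right)}.
Integral = F(5) - F(2) = - \log{\left(2 \right)} + \frac{\log{\left(4 \right)}}{3} + \log{\left(5 \right)}.

Antiderivative: F(\theta) = \log{\left(\theta \right)} + \frac{\log{\left(\theta - 1 \right)}}{3}; value = - \log{\left(2 \right)} + \frac{\log{\left(4 \right)}}{3} + \log{\left(5 \right)}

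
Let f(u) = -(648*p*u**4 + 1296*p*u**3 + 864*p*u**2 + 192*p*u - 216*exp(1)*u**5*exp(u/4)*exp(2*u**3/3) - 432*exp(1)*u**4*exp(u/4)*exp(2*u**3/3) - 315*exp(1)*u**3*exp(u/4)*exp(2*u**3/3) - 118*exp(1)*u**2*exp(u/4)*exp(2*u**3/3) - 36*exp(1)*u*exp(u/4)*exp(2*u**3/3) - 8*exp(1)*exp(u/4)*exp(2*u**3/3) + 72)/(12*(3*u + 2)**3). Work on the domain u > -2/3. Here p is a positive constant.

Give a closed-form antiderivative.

A candidate is checked by its d/du: the result must match f(u).
Check: d/du[-(27*p*u**4 + 36*p*u**3 + 12*p*u**2 - 9*exp(1)*u**2*exp(u/4)*exp(2*u**3/3) - 12*exp(1)*u*exp(u/4)*exp(2*u**3/3) - 4*exp(1)*exp(u/4)*exp(2*u**3/3) - 3)/(3*(3*u + 2)**2)] = (-648*p*u**4 - 1296*p*u**3 - 864*p*u**2 - 192*p*u + 216*exp(1)*u**5*exp(u/4)*exp(2*u**3/3) + 432*exp(1)*u**4*exp(u/4)*exp(2*u**3/3) + 315*exp(1)*u**3*exp(u/4)*exp(2*u**3/3) + 118*exp(1)*u**2*exp(u/4)*exp(2*u**3/3) + 36*exp(1)*u*exp(u/4)*exp(2*u**3/3) + 8*exp(1)*exp(u/4)*exp(2*u**3/3) - 72)/(324*u**3 + 648*u**2 + 432*u + 96), which equals f(u).

An antiderivative is F(u) = -(27*p*u**4 + 36*p*u**3 + 12*p*u**2 - 9*exp(1)*u**2*exp(u/4)*exp(2*u**3/3) - 12*exp(1)*u*exp(u/4)*exp(2*u**3/3) - 4*exp(1)*exp(u/4)*exp(2*u**3/3) - 3)/(3*(3*u + 2)**2).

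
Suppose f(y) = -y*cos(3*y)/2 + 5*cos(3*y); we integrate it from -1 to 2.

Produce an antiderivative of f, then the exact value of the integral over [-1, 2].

The integrand splits into summands that can be handled one at a time.
F(y) = -y*sin(3*y)/6 + 5*sin(3*y)/3 - cos(3*y)/18 is an antiderivative of f.
Check: d/dy[-y*sin(3*y)/6 + 5*sin(3*y)/3 - cos(3*y)/18] = -y*cos(3*y)/2 + 5*cos(3*y) = f(y).
F(2) = 4*sin(6)/3 - cos(6)/18; F(-1) = -11*sin(3)/6 - cos(3)/18.
Integral = F(2) - F(-1) = 4*sin(6)/3 + cos(3)/18 - cos(6)/18 + 11*sin(3)/6.

Antiderivative: F(y) = -y*sin(3*y)/6 + 5*sin(3*y)/3 - cos(3*y)/18; value = 4*sin(6)/3 + cos(3)/18 - cos(6)/18 + 11*sin(3)/6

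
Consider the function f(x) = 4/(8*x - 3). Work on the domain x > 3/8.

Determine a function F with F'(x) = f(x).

Since d/dx undoes antidifferentiation here, F'(x) = f(x) is required of F(x).
Check: d/dx[log(4*x - 3/2)/2] = 4/(8*x - 3) = f(x).

An antiderivative is F(x) = log(4*x - 3/2)/2.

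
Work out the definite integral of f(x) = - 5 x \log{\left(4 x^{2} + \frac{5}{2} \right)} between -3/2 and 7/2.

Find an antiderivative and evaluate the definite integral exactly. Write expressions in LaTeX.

Since d/dx undoes antidifferentiation here, F'(x) = f(x) is required of F(x).
F(x) = \frac{5 \left(- 8 x^{2} \log{\left(4 x^{2} + \frac{5}{2} \right)} + 8 x^{2} - 5 \log{\left(8 x^{2} + 5 \right)}\right)}{16} is an antiderivative of f.
Check: d/dx[\frac{5 \left(- 8 x^{2} \log{\left(4 x^{2} + \frac{5}{2} \right)} + 8 x^{2} - 5 \log{\left(8 x^{2} + 5 \right)}\right)}{16}] = - 5 x \log{\left(4 x^{2} + \frac{5}{2} \right)} = f(x).
F(7/2) = - \frac{245 \log{\left(\frac{103}{2} \right)}}{8} - \frac{25 \log{\left(103 \right)}}{16} + \frac{245}{8}; F(-3/2) = - \frac{45 \log{\left(\frac{23}{2} \right)}}{8} - \frac{25 \log{\left(23 \right)}}{16} + \frac{45}{8}.
Integral = F(7/2) - F(-3/2) = - \frac{245 \log{\left(\frac{103}{2} \right)}}{8} - \frac{25 \log{\left(103 \right)}}{16} + \frac{25 \log{\left(23 \right)}}{16} + \frac{45 \log{\left(\frac{23}{2} \right)}}{8} + 25.

Antiderivative: F(x) = \frac{5 \left(- 8 x^{2} \log{\left(4 x^{2} + \frac{5}{2} \right)} + 8 x^{2} - 5 \log{\left(8 x^{2} + 5 \right)}\right)}{16}; value = - \frac{245 \log{\left(\frac{103}{2} \right)}}{8} - \frac{25 \log{\left(103 \right)}}{16} + \frac{25 \log{\left(23 \right)}}{16} + \frac{45 \log{\left(\frac{23}{2} \right)}}{8} + 25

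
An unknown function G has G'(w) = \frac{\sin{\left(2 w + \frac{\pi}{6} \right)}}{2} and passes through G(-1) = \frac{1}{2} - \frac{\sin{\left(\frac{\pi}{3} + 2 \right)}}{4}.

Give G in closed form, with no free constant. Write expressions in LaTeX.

For G(w) to be correct, d/dw[G] must agree with the stated G'(w) identically.
A general antiderivative is - \frac{\cos{\left(2 w + \frac{\pi}{6} \right)}}{4} + C.
The condition gives C = \frac{1}{2} - \frac{\sin{\left(\frac{\pi}{3} + 2 \right)}}{4} - (- \frac{\sin{\left(\frac{\pi}{3} + 2 \right)}}{4}) = \frac{1}{2}.
So G(w) = \frac{1}{2} - \frac{\cos{\left(2 w + \frac{\pi}{6} \right)}}{4}.
Check: d/dw[\frac{1}{2} - \frac{\cos{\left(2 w + \frac{\pi}{6} \right)}}{4}] = \frac{\sin{\left(2 w + \frac{\pi}{6} \right)}}{2} = G'(w).

G(w) = \frac{1}{2} - \frac{\cos{\left(2 w + \frac{\pi}{6} \right)}}{4}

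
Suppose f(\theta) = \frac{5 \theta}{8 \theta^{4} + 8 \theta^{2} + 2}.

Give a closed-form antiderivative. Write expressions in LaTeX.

An antiderivative is F(\theta) = - \frac{5}{16 \theta^{2} + 8}.

f matches the chain-rule pattern g'(h)*h' with inner function h(\theta) = 4 \theta^{2} + 2; substituting u = h(\theta) collapses the integral.
Check: d/d\theta[- \frac{5}{16 \theta^{2} + 8}] = \frac{5 \theta}{8 \theta^{4} + 8 \theta^{2} + 2} = f(\theta).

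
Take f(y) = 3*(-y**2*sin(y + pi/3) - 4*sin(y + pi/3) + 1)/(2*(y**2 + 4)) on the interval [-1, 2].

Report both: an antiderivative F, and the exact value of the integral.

Antiderivative: F(y) = 3*(2*cos(y + pi/3) + atan(y/2))/4; value = -3*sin(pi/6 + 1)/2 + 3*cos(pi/3 + 2)/2 + 3*atan(1/2)/4 + 3*pi/16

A first test for any F(y): its y-derivative must equal f(y) identically.
F(y) = 3*(2*cos(y + pi/3) + atan(y/2))/4 is an antiderivative of f.
Check: d/dy[3*(2*cos(y + pi/3) + atan(y/2))/4] = (-3*y**2*sin(y + pi/3) - 12*sin(y + pi/3) + 3)/(2*y**2 + 8), which equals f(y).
F(2) = 3*cos(pi/3 + 2)/2 + 3*pi/16; F(-1) = -3*atan(1/2)/4 + 3*sin(pi/6 + 1)/2.
Integral = F(2) - F(-1) = -3*sin(pi/6 + 1)/2 + 3*cos(pi/3 + 2)/2 + 3*atan(1/2)/4 + 3*pi/16.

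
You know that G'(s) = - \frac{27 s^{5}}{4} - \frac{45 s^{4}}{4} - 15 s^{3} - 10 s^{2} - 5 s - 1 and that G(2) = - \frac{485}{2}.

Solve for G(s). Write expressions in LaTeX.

The substitution u = - \frac{3 s^{2}}{2} - s - 1 works: G'(s) is exactly (dG/du)*(du/ds) for that inner function.
A general antiderivative is \frac{\left(- \frac{3 s^{2}}{2} - s - 1\right)^{3}}{3} + C.
The condition gives C = - \frac{485}{2} - (-243) = \frac{1}{2}.
So G(s) = - \frac{9 s^{6}}{8} - \frac{9 s^{5}}{4} - \frac{15 s^{4}}{4} - \frac{10 s^{3}}{3} - \frac{5 s^{2}}{2} - s + \frac{1}{6}.
Check: d/ds[- \frac{9 s^{6}}{8} - \frac{9 s^{5}}{4} - \frac{15 s^{4}}{4} - \frac{10 s^{3}}{3} - \frac{5 s^{2}}{2} - s + \frac{1}{6}] = - \frac{27 s^{5}}{4} - \frac{45 s^{4}}{4} - 15 s^{3} - 10 s^{2} - 5 s - 1 = G'(s).

G(s) = - \frac{9 s^{6}}{8} - \frac{9 s^{5}}{4} - \frac{15 s^{4}}{4} - \frac{10 s^{3}}{3} - \frac{5 s^{2}}{2} - s + \frac{1}{6}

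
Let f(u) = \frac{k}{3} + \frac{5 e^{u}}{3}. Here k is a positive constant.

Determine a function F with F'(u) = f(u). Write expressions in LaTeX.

An antiderivative is F(u) = \frac{k u + 5 e^{u}}{3}.

A first test for any F(u): its u-derivative must equal f(u) identically.
Check: d/du[\frac{k u + 5 e^{u}}{3}] = \frac{k}{3} + \frac{5 e^{u}}{3} = f(u).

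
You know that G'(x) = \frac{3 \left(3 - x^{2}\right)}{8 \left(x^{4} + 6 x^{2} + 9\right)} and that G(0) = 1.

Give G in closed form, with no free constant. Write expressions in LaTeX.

G'(x) has the shape u'v + uv' for u = \frac{3 x}{4} and v = \frac{1}{2 x^{2} + 6} — it is the derivative of the product u*v.
A general antiderivative is \frac{3 x}{4 \left(2 x^{2} + 6\right)} + C.
The condition gives C = 1 - (0) = 1.
So G(x) = \frac{8 x^{2} + 3 x + 24}{8 x^{2} + 24}.
Check: d/dx[\frac{8 x^{2} + 3 x + 24}{8 x^{2} + 24}] = \frac{9 - 3 x^{2}}{8 x^{4} + 48 x^{2} + 72}, which equals G'(x).

G(x) = \frac{8 x^{2} + 3 x + 24}{8 x^{2} + 24}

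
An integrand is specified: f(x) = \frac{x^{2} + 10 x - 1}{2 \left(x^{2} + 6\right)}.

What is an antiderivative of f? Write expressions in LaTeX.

Differentiate the proposed F(x) back; it has to land on f(x) exactly.
Check: d/dx[\frac{x}{2} + \frac{5 \log{\left(x^{2} + 6 \right)}}{2} - \frac{7 \sqrt{6} \operatorname{atan}{\left(\frac{\sqrt{6} x}{6} \right)}}{12}] = \frac{x^{2} + 10 x - 1}{2 x^{2} + 12}, which equals f(x).

An antiderivative is F(x) = \frac{x}{2} + \frac{5 \log{\left(x^{2} + 6 \right)}}{2} - \frac{7 \sqrt{6} \operatorname{atan}{\left(\frac{\sqrt{6} x}{6} \right)}}{12}.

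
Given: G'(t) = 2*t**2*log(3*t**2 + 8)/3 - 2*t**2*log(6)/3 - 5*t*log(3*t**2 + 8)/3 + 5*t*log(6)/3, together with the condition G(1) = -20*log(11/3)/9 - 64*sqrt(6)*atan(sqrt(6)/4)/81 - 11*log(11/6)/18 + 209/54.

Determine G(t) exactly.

The integrand splits into summands that can be handled one at a time.
A general antiderivative is -4*t**3/27 + 5*t**2/6 + 32*t/27 + (2*t**3/9 - 5*t**2/6)*log(t**2/2 + 4/3) - 20*log(t**2 + 8/3)/9 - 64*sqrt(6)*atan(sqrt(6)*t/4)/81 + C.
The condition gives C = -20*log(11/3)/9 - 64*sqrt(6)*atan(sqrt(6)/4)/81 - 11*log(11/6)/18 + 209/54 - (-20*log(11/3)/9 - 64*sqrt(6)*atan(sqrt(6)/4)/81 - 11*log(11/6)/18 + 101/54) = 2.
So G(t) = (-24*t**3 + 9*t**2*(4*t - 15)*log(t**2/2 + 4/3) + 135*t**2 + 192*t - 360*log(t**2 + 8/3) - 128*sqrt(6)*atan(sqrt(6)*t/4) + 324)/162.
Check: d/dt[(-24*t**3 + 9*t**2*(4*t - 15)*log(t**2/2 + 4/3) + 135*t**2 + 192*t - 360*log(t**2 + 8/3) - 128*sqrt(6)*atan(sqrt(6)*t/4) + 324)/162] = 2*t**2*log(3*t**2 + 8)/3 - 2*t**2*log(6)/3 - 5*t*log(3*t**2 + 8)/3 + 5*t*log(6)/3 = G'(t).

G(t) = (-24*t**3 + 9*t**2*(4*t - 15)*log(t**2/2 + 4/3) + 135*t**2 + 192*t - 360*log(t**2 + 8/3) - 128*sqrt(6)*atan(sqrt(6)*t/4) + 324)/162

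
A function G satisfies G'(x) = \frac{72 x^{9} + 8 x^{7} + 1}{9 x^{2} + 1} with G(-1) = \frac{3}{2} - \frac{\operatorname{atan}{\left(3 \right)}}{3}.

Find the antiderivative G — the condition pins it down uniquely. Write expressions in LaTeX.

Since d/dx undoes antidifferentiation here, G(x) must give back the stated G'(x).
A general antiderivative is x^{8} + \frac{\operatorname{atan}{\left(3 x \right)}}{3} + C.
The condition gives C = \frac{3}{2} - \frac{\operatorname{atan}{\left(3 \right)}}{3} - (1 - \frac{\operatorname{atan}{\left(3 \right)}}{3}) = \frac{1}{2}.
So G(x) = x^{8} + \frac{\operatorname{atan}{\left(3 x \right)}}{3} + \frac{1}{2}.
Check: d/dx[x^{8} + \frac{\operatorname{atan}{\left(3 x \right)}}{3} + \frac{1}{2}] = \frac{72 x^{9} + 8 x^{7} + 1}{9 x^{2} + 1} = G'(x).

G(x) = x^{8} + \frac{\operatorname{atan}{\left(3 x \right)}}{3} + \frac{1}{2}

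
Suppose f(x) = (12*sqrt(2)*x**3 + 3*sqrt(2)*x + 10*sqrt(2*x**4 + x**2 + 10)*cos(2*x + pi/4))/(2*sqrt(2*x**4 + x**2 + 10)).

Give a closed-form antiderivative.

An antiderivative is F(x) = 3*sqrt(x**4 + x**2/2 + 5) + 5*sin(2*x + pi/4)/2.

Recover f(x) by differentiating a candidate F(x); any mismatch rules it out.
Check: d/dx[3*sqrt(x**4 + x**2/2 + 5) + 5*sin(2*x + pi/4)/2] = (12*sqrt(2)*x**3 + 3*sqrt(2)*x + 10*sqrt(2*x**4 + x**2 + 10)*cos(2*x + pi/4))/(2*sqrt(2*x**4 + x**2 + 10)) = f(x).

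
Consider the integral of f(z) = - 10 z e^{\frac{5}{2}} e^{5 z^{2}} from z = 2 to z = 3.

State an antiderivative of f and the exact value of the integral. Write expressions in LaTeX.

The substitution u = 5 z^{2} + \frac{5}{2} works: f is exactly (dF/du)*(du/dz) for that inner function.
F(z) = - e^{5 z^{2} + \frac{5}{2}} is an antiderivative of f.
Check: d/dz[- e^{5 z^{2} + \frac{5}{2}}] = - 10 z e^{\frac{5}{2}} e^{5 z^{2}} = f(z).
F(3) = - e^{\frac{95}{2}}; F(2) = - e^{\frac{45}{2}}.
Integral = F(3) - F(2) = - e^{\frac{95}{2}} + e^{\frac{45}{2}}.

Antiderivative: F(z) = - e^{5 z^{2} + \frac{5}{2}}; value = - e^{\frac{95}{2}} + e^{\frac{45}{2}}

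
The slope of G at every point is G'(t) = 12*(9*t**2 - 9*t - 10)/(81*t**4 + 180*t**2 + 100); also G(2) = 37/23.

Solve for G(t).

Recognize the product-rule pattern: G'(t) = u'v + uv' with u = 1/(3*t**2/2 + 5/3), v = 1 - 2*t, so integration by parts undoes it.
A general antiderivative is (1 - 2*t)/(3*t**2/2 + 5/3) + C.
The condition gives C = 37/23 - (-9/23) = 2.
So G(t) = 2*(9*t**2 - 6*t + 13)/(9*t**2 + 10).
Check: d/dt[2*(9*t**2 - 6*t + 13)/(9*t**2 + 10)] = (108*t**2 - 108*t - 120)/(81*t**4 + 180*t**2 + 100), which equals G'(t).

G(t) = 2*(9*t**2 - 6*t + 13)/(9*t**2 + 10)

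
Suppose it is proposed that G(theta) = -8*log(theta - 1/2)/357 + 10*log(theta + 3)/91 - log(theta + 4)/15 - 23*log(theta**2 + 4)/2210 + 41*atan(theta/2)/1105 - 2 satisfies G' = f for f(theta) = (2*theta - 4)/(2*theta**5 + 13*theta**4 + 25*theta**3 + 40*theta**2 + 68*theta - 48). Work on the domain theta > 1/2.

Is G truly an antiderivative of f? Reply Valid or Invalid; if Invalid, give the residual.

Valid - the claim checks out under differentiation.

d/dtheta[G] = (2*theta - 4)/(2*theta**5 + 13*theta**4 + 25*theta**3 + 40*theta**2 + 68*theta - 48)
This equals f(theta) exactly, so the claim holds.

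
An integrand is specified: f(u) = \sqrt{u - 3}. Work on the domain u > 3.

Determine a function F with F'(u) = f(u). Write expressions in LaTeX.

A candidate is checked by its d/du: the result must match f(u).
Check: d/du[\frac{2 \left(u - 3\right)^{\frac{3}{2}}}{3}] = \sqrt{u - 3} = f(u).

An antiderivative is F(u) = \frac{2 \left(u - 3\right)^{\frac{3}{2}}}{3}.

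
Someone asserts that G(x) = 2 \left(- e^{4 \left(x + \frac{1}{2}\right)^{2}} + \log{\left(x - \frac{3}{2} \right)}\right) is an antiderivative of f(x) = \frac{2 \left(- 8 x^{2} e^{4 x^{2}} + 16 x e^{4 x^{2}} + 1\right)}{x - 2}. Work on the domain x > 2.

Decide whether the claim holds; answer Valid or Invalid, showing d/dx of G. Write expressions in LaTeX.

d/dx[G] = \frac{- 32 e x^{2} e^{4 x} e^{4 x^{2}} + 32 e x e^{4 x} e^{4 x^{2}} + 24 e e^{4 x} e^{4 x^{2}} + 4}{2 x - 3}
d/dx[G] - f(x) = \frac{- 32 e x^{3} e^{4 x} e^{4 x^{2}} + 32 x^{3} e^{4 x^{2}} + 96 e x^{2} e^{4 x} e^{4 x^{2}} - 112 x^{2} e^{4 x^{2}} - 40 e x e^{4 x} e^{4 x^{2}} + 96 x e^{4 x^{2}} - 48 e e^{4 x} e^{4 x^{2}} - 2}{2 x^{2} - 7 x + 6} != 0.

Invalid: d/dx[G] - f = \frac{- 32 e x^{3} e^{4 x} e^{4 x^{2}} + 32 x^{3} e^{4 x^{2}} + 96 e x^{2} e^{4 x} e^{4 x^{2}} - 112 x^{2} e^{4 x^{2}} - 40 e x e^{4 x} e^{4 x^{2}} + 96 x e^{4 x^{2}} - 48 e e^{4 x} e^{4 x^{2}} - 2}{2 x^{2} - 7 x + 6}, which is not 0.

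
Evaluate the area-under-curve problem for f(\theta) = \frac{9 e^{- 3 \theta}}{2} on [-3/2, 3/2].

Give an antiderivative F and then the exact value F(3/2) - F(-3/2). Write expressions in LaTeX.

Antiderivative: F(\theta) = - \frac{3 e^{- 3 \theta}}{2}; value = - \frac{3}{2 e^{\frac{9}{2}}} + \frac{3 e^{\frac{9}{2}}}{2}

A first test for any F(\theta): its \theta-derivative must equal f(\theta) identically.
F(\theta) = - \frac{3 e^{- 3 \theta}}{2} is an antiderivative of f.
Check: d/d\theta[- \frac{3 e^{- 3 \theta}}{2}] = \frac{9 e^{- 3 \theta}}{2} = f(\theta).
F(3/2) = - \frac{3}{2 e^{\frac{9}{2}}}; F(-3/2) = - \frac{3 e^{\frac{9}{2}}}{2}.
Integral = F(3/2) - F(-3/2) = - \frac{3}{2 e^{\frac{9}{2}}} + \frac{3 e^{\frac{9}{2}}}{2}.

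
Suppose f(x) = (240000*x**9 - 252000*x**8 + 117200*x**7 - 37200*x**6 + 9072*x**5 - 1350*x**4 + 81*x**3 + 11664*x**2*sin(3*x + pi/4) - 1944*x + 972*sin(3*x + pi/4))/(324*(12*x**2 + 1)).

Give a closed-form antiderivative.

A first test for any F(x): its x-derivative must equal f(x) identically.
Check: d/dx[625*x**8/81 - 250*x**7/27 + 25*x**6/6 - 5*x**5/6 + x**4/16 - log(4*x**2 + 1/3)/4 - cos(3*x + pi/4)] = (240000*x**9 - 252000*x**8 + 117200*x**7 - 37200*x**6 + 9072*x**5 - 1350*x**4 + 81*x**3 + 11664*x**2*sin(3*x + pi/4) - 1944*x + 972*sin(3*x + pi/4))/(3888*x**2 + 324), which equals f(x).

An antiderivative is F(x) = 625*x**8/81 - 250*x**7/27 + 25*x**6/6 - 5*x**5/6 + x**4/16 - log(4*x**2 + 1/3)/4 - cos(3*x + pi/4).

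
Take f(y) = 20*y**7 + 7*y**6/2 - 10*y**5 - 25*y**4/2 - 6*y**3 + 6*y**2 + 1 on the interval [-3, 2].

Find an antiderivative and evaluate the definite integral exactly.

Antiderivative: F(y) = 5*y**8/2 + y**7/2 - 5*y**6/3 - 5*y**5/2 - 3*y**4/2 + 2*y**3 + y; value = -42035/3

Recognize the product-rule pattern: f = u'v + uv' with u = 1 - y**3, v = -5*y**5/2 - y**4/2 + 5*y**3/3 + y - 1/3, so integration by parts undoes it.
F(y) = 5*y**8/2 + y**7/2 - 5*y**6/3 - 5*y**5/2 - 3*y**4/2 + 2*y**3 + y is an antiderivative of f.
Check: d/dy[5*y**8/2 + y**7/2 - 5*y**6/3 - 5*y**5/2 - 3*y**4/2 + 2*y**3 + y] = 20*y**7 + 7*y**6/2 - 10*y**5 - 25*y**4/2 - 6*y**3 + 6*y**2 + 1 = f(y).
F(2) = 1534/3; F(-3) = 14523.
Integral = F(2) - F(-3) = -42035/3.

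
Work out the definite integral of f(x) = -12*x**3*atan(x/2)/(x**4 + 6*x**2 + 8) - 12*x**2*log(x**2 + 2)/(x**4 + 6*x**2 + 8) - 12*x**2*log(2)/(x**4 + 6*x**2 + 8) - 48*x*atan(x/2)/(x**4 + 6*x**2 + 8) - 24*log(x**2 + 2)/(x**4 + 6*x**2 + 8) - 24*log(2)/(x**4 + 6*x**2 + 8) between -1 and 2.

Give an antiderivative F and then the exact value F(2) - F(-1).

f has the shape u'v + uv' for u = -6*atan(x/2) and v = log(2*x**2 + 4) — it is the derivative of the product u*v.
F(x) = -6*log(2*x**2 + 4)*atan(x/2) is an antiderivative of f.
Check: d/dx[-6*log(2*x**2 + 4)*atan(x/2)] = (-12*x**3*atan(x/2) - 12*x**2*log(x**2 + 2) - 12*x**2*log(2) - 48*x*atan(x/2) - 24*log(x**2 + 2) - 24*log(2))/(x**4 + 6*x**2 + 8), which equals f(x).
F(2) = -3*pi*log(12)/2; F(-1) = 6*log(6)*atan(1/2).
Integral = F(2) - F(-1) = -3*pi*log(12)/2 - 6*log(6)*atan(1/2).

Antiderivative: F(x) = -6*log(2*x**2 + 4)*atan(x/2); value = -3*pi*log(12)/2 - 6*log(6)*atan(1/2)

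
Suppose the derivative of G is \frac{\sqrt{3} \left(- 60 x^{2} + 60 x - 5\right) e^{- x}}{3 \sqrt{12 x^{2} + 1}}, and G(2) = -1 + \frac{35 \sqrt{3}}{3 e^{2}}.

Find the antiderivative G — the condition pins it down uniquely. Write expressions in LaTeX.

G(x) = 5 \sqrt{4 x^{2} + \frac{1}{3}} e^{- x} - 1

Recognize the product-rule pattern: G'(x) = u'v + uv' with u = 5 \sqrt{4 x^{2} + \frac{1}{3}}, v = e^{- x}, so integration by parts undoes it.
A general antiderivative is 5 \sqrt{4 x^{2} + \frac{1}{3}} e^{- x} + C.
The condition gives C = -1 + \frac{35 \sqrt{3}}{3 e^{2}} - (\frac{35 \sqrt{3}}{3 e^{2}}) = -1.
So G(x) = 5 \sqrt{4 x^{2} + \frac{1}{3}} e^{- x} - 1.
Check: d/dx[5 \sqrt{4 x^{2} + \frac{1}{3}} e^{- x} - 1] = \frac{\sqrt{3} \left(- 60 x^{2} + 60 x - 5\right) e^{- x}}{3 \sqrt{12 x^{2} + 1}} = G'(x).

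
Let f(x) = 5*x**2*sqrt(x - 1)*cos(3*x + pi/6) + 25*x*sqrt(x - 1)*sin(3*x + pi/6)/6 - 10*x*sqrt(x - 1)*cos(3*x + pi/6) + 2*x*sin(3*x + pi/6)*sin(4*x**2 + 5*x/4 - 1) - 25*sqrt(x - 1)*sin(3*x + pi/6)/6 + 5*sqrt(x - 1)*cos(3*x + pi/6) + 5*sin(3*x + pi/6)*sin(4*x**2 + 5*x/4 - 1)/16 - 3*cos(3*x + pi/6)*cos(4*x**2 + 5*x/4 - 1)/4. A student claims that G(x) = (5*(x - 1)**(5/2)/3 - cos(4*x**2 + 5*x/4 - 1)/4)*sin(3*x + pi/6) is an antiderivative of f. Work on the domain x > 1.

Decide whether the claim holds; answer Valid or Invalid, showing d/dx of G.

Valid. The derivative of G reproduces f.

d/dx[G] = 5*x**2*sqrt(x - 1)*cos(3*x + pi/6) + 25*x*sqrt(x - 1)*sin(3*x + pi/6)/6 - 10*x*sqrt(x - 1)*cos(3*x + pi/6) + 2*x*sin(3*x + pi/6)*sin(4*x**2 + 5*x/4 - 1) - 25*sqrt(x - 1)*sin(3*x + pi/6)/6 + 5*sqrt(x - 1)*cos(3*x + pi/6) + 5*sin(3*x + pi/6)*sin(4*x**2 + 5*x/4 - 1)/16 - 3*cos(3*x + pi/6)*cos(4*x**2 + 5*x/4 - 1)/4
This equals f(x) exactly, so the claim holds.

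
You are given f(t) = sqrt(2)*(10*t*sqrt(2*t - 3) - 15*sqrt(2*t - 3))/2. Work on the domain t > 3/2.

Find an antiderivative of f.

Since d/dt undoes antidifferentiation here, F'(t) = f(t) is required of F(t).
Check: d/dt[sqrt(2)*(2*t - 3)**(5/2)/2] = 5*sqrt(2)*t*sqrt(2*t - 3) - 15*sqrt(2)*sqrt(2*t - 3)/2, which equals f(t).

An antiderivative is F(t) = sqrt(2)*(2*t - 3)**(5/2)/2.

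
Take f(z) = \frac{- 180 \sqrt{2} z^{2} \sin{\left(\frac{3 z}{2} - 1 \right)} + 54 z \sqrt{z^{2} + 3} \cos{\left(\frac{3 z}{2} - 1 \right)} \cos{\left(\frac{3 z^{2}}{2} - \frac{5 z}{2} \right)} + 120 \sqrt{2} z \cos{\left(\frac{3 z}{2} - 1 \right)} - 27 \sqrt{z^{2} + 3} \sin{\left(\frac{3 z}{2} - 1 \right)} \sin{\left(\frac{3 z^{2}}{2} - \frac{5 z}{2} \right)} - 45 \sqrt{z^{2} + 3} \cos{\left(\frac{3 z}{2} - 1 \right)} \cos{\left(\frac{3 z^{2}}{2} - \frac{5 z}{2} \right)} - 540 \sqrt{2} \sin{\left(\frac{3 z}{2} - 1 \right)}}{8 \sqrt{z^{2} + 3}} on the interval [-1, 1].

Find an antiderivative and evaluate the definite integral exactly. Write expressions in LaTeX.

Recognize the product-rule pattern: f = u'v + uv' with u = 15 \sqrt{2 z^{2} + 6} + \frac{9 \sin{\left(\frac{3 z^{2}}{2} - \frac{5 z}{2} \right)}}{4}, v = \cos{\left(\frac{3 z}{2} - 1 \right)}, so integration by parts undoes it.
F(z) = \frac{3 \left(20 \sqrt{2} \sqrt{z^{2} + 3} + 3 \sin{\left(\frac{3 z^{2}}{2} - \frac{5 z}{2} \right)}\right) \cos{\left(\frac{3 z}{2} - 1 \right)}}{4} is an antiderivative of f.
Check: d/dz[\frac{3 \left(20 \sqrt{2} \sqrt{z^{2} + 3} + 3 \sin{\left(\frac{3 z^{2}}{2} - \frac{5 z}{2} \right)}\right) \cos{\left(\frac{3 z}{2} - 1 \right)}}{4}] = \frac{- 180 \sqrt{2} z^{2} \sin{\left(\frac{3 z}{2} - 1 \right)} + 54 z \sqrt{z^{2} + 3} \cos{\left(\frac{3 z}{2} - 1 \right)} \cos{\left(\frac{3 z^{2}}{2} - \frac{5 z}{2} \right)} + 120 \sqrt{2} z \cos{\left(\frac{3 z}{2} - 1 \right)} - 27 \sqrt{z^{2} + 3} \sin{\left(\frac{3 z}{2} - 1 \right)} \sin{\left(\frac{3 z^{2}}{2} - \frac{5 z}{2} \right)} - 45 \sqrt{z^{2} + 3} \cos{\left(\frac{3 z}{2} - 1 \right)} \cos{\left(\frac{3 z^{2}}{2} - \frac{5 z}{2} \right)} - 540 \sqrt{2} \sin{\left(\frac{3 z}{2} - 1 \right)}}{8 \sqrt{z^{2} + 3}} = f(z).
F(1) = - \frac{9 \sin{\left(1 \right)} \cos{\left(\frac{1}{2} \right)}}{4} + 30 \sqrt{2} \cos{\left(\frac{1}{2} \right)}; F(-1) = 30 \sqrt{2} \cos{\left(\frac{5}{2} \right)} + \frac{9 \sin{\left(4 \right)} \cos{\left(\frac{5}{2} \right)}}{4}.
Integral = F(1) - F(-1) = - \frac{9 \sin{\left(1 \right)} \cos{\left(\frac{1}{2} \right)}}{4} - \frac{9 \sin{\left(4 \right)} \cos{\left(\frac{5}{2} \right)}}{4} - 30 \sqrt{2} \cos{\left(\frac{5}{2} \right)} + 30 \sqrt{2} \cos{\left(\frac{1}{2} \right)}.

Antiderivative: F(z) = \frac{3 \left(20 \sqrt{2} \sqrt{z^{2} + 3} + 3 \sin{\left(\frac{3 z^{2}}{2} - \frac{5 z}{2} \right)}\right) \cos{\left(\frac{3 z}{2} - 1 \right)}}{4}; value = - \frac{9 \sin{\left(1 \right)} \cos{\left(\frac{1}{2} \right)}}{4} - \frac{9 \sin{\left(4 \right)} \cos{\left(\frac{5}{2} \right)}}{4} - 30 \sqrt{2} \cos{\left(\frac{5}{2} \right)} + 30 \sqrt{2} \cos{\left(\frac{1}{2} \right)}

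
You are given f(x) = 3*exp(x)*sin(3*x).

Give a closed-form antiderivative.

A candidate is checked by its d/dx: the result must match f(x).
Check: d/dx[-3*(-sin(3*x) + 3*cos(3*x))*exp(x)/10] = 3*exp(x)*sin(3*x) = f(x).

An antiderivative is F(x) = -3*(-sin(3*x) + 3*cos(3*x))*exp(x)/10.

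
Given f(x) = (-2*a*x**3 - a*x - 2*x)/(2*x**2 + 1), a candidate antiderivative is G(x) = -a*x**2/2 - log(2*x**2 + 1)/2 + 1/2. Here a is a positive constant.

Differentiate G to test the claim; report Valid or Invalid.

d/dx[G] = (-2*a*x**3 - a*x - 2*x)/(2*x**2 + 1)
This equals f(x) exactly, so the claim holds.

Valid - differentiating G returns exactly f.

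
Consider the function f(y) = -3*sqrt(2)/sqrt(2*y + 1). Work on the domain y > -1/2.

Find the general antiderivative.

An antiderivative F(y) passes only if d/dy[F] lands on f(y) exactly.
Check: d/dy[-3*sqrt(4*y + 2)] = -3*sqrt(2)/sqrt(2*y + 1) = f(y).

F(y) = -3*sqrt(4*y + 2) + C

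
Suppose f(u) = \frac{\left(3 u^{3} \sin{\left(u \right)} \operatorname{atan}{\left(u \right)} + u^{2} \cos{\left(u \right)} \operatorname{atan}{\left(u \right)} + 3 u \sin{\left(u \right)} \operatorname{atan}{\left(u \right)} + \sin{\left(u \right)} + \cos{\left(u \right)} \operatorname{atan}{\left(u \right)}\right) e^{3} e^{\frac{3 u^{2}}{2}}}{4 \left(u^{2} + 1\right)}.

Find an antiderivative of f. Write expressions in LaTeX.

An antiderivative is F(u) = \frac{e^{3} e^{\frac{3 u^{2}}{2}} \sin{\left(u \right)} \operatorname{atan}{\left(u \right)}}{4}.

Any candidate F(u) must reproduce f(u) exactly when differentiated.
Check: d/du[\frac{e^{3} e^{\frac{3 u^{2}}{2}} \sin{\left(u \right)} \operatorname{atan}{\left(u \right)}}{4}] = \frac{3 u^{3} e^{3} e^{\frac{3 u^{2}}{2}} \sin{\left(u \right)} \operatorname{atan}{\left(u \right)} + u^{2} e^{3} e^{\frac{3 u^{2}}{2}} \cos{\left(u \right)} \operatorname{atan}{\left(u \right)} + 3 u e^{3} e^{\frac{3 u^{2}}{2}} \sin{\left(u \right)} \operatorname{atan}{\left(u \right)} + e^{3} e^{\frac{3 u^{2}}{2}} \sin{\left(u \right)} + e^{3} e^{\frac{3 u^{2}}{2}} \cos{\left(u \right)} \operatorname{atan}{\left(u \right)}}{4 u^{2} + 4}, which equals f(u).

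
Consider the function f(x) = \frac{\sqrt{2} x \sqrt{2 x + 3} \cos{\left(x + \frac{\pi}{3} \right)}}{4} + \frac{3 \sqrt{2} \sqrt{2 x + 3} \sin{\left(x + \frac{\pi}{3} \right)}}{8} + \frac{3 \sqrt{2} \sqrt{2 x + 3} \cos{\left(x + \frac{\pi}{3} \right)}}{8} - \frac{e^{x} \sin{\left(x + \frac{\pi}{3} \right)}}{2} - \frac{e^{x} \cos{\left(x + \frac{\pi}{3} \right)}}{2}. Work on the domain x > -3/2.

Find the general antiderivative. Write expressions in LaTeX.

Recognize the product-rule pattern: f = u'v + uv' with u = \frac{\left(x + \frac{3}{2}\right)^{\frac{3}{2}}}{2} - \frac{e^{x}}{2}, v = \sin{\left(x + \frac{\pi}{3} \right)}, so integration by parts undoes it.
Check: d/dx[\frac{\left(\sqrt{2} \left(2 x + 3\right)^{\frac{3}{2}} - 4 e^{x}\right) \sin{\left(x + \frac{\pi}{3} \right)}}{8}] = \frac{\sqrt{2} x \sqrt{2 x + 3} \cos{\left(x + \frac{\pi}{3} \right)}}{4} + \frac{3 \sqrt{2} \sqrt{2 x + 3} \sin{\left(x + \frac{\pi}{3} \right)}}{8} + \frac{3 \sqrt{2} \sqrt{2 x + 3} \cos{\left(x + \frac{\pi}{3} \right)}}{8} - \frac{e^{x} \sin{\left(x + \frac{\pi}{3} \right)}}{2} - \frac{e^{x} \cos{\left(x + \frac{\pi}{3} \right)}}{2} = f(x).

F(x) = \frac{\left(\sqrt{2} \left(2 x + 3\right)^{\frac{3}{2}} - 4 e^{x}\right) \sin{\left(x + \frac{\pi}{3} \right)}}{8} + C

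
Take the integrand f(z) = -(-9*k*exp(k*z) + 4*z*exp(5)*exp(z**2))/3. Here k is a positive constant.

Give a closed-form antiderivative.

An antiderivative is F(z) = (9*exp(k*z) - 2*exp(z**2 + 5))/3.

Recover f(z) by differentiating a candidate F(z); any mismatch rules it out.
Check: d/dz[(9*exp(k*z) - 2*exp(z**2 + 5))/3] = 3*k*exp(k*z) - 4*z*exp(5)*exp(z**2)/3, which equals f(z).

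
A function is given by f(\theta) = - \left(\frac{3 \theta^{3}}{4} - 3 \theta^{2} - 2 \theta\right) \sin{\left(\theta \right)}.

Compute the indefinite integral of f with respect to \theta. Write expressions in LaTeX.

Differentiate the proposed F(\theta) back; it has to land on f(\theta) exactly.
Check: d/d\theta[\frac{3 \theta^{3} \cos{\left(\theta \right)}}{4} - \frac{9 \theta^{2} \sin{\left(\theta \right)}}{4} - 3 \theta^{2} \cos{\left(\theta \right)} + 6 \theta \sin{\left(\theta \right)} - \frac{13 \theta \cos{\left(\theta \right)}}{2} + \frac{13 \sin{\left(\theta \right)}}{2} + 6 \cos{\left(\theta \right)}] = - \frac{3 \theta^{3} \sin{\left(\theta \right)}}{4} + 3 \theta^{2} \sin{\left(\theta \right)} + 2 \theta \sin{\left(\theta \right)}, which equals f(\theta).

F(\theta) = \frac{3 \theta^{3} \cos{\left(\theta \right)}}{4} - \frac{9 \theta^{2} \sin{\left(\theta \right)}}{4} - 3 \theta^{2} \cos{\left(\theta \right)} + 6 \theta \sin{\left(\theta \right)} - \frac{13 \theta \cos{\left(\theta \right)}}{2} + \frac{13 \sin{\left(\theta \right)}}{2} + 6 \cos{\left(\theta \right)} + C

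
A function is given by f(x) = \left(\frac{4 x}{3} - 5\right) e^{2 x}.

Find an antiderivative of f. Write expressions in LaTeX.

f has the shape u'v + uv' for u = \frac{2 x}{3} - \frac{17}{6} and v = e^{2 x} — it is the derivative of the product u*v.
Check: d/dx[\frac{2 x e^{2 x}}{3} - \frac{17 e^{2 x}}{6}] = \frac{4 x e^{2 x}}{3} - 5 e^{2 x}, which equals f(x).

An antiderivative is F(x) = \frac{2 x e^{2 x}}{3} - \frac{17 e^{2 x}}{6}.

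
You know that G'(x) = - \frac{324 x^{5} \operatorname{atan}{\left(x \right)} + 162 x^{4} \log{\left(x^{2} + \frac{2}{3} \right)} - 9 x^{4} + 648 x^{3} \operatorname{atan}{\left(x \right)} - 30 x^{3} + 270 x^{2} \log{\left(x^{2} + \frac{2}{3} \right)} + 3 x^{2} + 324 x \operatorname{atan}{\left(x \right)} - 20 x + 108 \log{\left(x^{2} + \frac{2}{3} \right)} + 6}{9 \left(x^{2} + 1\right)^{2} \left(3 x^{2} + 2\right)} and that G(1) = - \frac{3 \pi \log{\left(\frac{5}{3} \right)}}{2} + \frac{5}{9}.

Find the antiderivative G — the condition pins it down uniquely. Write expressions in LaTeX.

G(x) = \frac{- 54 x^{2} \log{\left(x^{2} + \frac{2}{3} \right)} \operatorname{atan}{\left(x \right)} + 9 x^{2} - 3 x - 54 \log{\left(x^{2} + \frac{2}{3} \right)} \operatorname{atan}{\left(x \right)} + 4}{9 x^{2} + 9}

Recover the given G'(x) by differentiating a candidate G(x); any mismatch rules it out.
A general antiderivative is \frac{- x - \frac{5}{3}}{3 x^{2} + 3} - 6 \log{\left(x^{2} + \frac{2}{3} \right)} \operatorname{atan}{\left(x \right)} + C.
The condition gives C = - \frac{3 \pi \log{\left(\frac{5}{3} \right)}}{2} + \frac{5}{9} - (- \frac{3 \pi \log{\left(\frac{5}{3} \right)}}{2} - \frac{4}{9}) = 1.
So G(x) = \frac{- 54 x^{2} \log{\left(x^{2} + \frac{2}{3} \right)} \operatorname{atan}{\left(x \right)} + 9 x^{2} - 3 x - 54 \log{\left(x^{2} + \frac{2}{3} \right)} \operatorname{atan}{\left(x \right)} + 4}{9 x^{2} + 9}.
Check: d/dx[\frac{- 54 x^{2} \log{\left(x^{2} + \frac{2}{3} \right)} \operatorname{atan}{\left(x \right)} + 9 x^{2} - 3 x - 54 \log{\left(x^{2} + \frac{2}{3} \right)} \operatorname{atan}{\left(x \right)} + 4}{9 x^{2} + 9}] = \frac{- 324 x^{5} \operatorname{atan}{\left(x \right)} - 162 x^{4} \log{\left(x^{2} + \frac{2}{3} \right)} + 9 x^{4} - 648 x^{3} \operatorname{atan}{\left(x \right)} + 30 x^{3} - 270 x^{2} \log{\left(x^{2} + \frac{2}{3} \right)} - 3 x^{2} - 324 x \operatorname{atan}{\left(x \right)} + 20 x - 108 \log{\left(x^{2} + \frac{2}{3} \right)} - 6}{27 x^{6} + 72 x^{4} + 63 x^{2} + 18}, which equals G'(x).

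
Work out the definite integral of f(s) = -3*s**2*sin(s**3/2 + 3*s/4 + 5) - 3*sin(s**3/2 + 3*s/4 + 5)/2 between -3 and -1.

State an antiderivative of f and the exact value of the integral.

The substitution u = s**3/2 + 3*s/4 + 5 works: f is exactly (dF/du)*(du/ds) for that inner function.
F(s) = 2*cos(s**3/2 + 3*s/4 + 5) is an antiderivative of f.
Check: d/ds[2*cos(s**3/2 + 3*s/4 + 5)] = -3*s**2*sin(s**3/2 + 3*s/4 + 5) - 3*sin(s**3/2 + 3*s/4 + 5)/2 = f(s).
F(-1) = 2*cos(15/4); F(-3) = 2*cos(43/4).
Integral = F(-1) - F(-3) = 2*cos(15/4) - 2*cos(43/4).

Antiderivative: F(s) = 2*cos(s**3/2 + 3*s/4 + 5); value = 2*cos(15/4) - 2*cos(43/4)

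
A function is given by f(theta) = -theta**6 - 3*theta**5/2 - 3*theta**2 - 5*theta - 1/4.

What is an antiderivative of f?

Integrate term by term and add the pieces.
Check: d/dtheta[theta*(-4*theta**6 - 7*theta**5 - 28*theta**2 - 70*theta - 7)/28] = -theta**6 - 3*theta**5/2 - 3*theta**2 - 5*theta - 1/4 = f(theta).

An antiderivative is F(theta) = theta*(-4*theta**6 - 7*theta**5 - 28*theta**2 - 70*theta - 7)/28.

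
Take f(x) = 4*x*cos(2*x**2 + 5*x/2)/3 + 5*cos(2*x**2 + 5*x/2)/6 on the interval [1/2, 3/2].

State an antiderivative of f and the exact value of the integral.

The substitution u = 2*x**2 + 5*x/2 works: f is exactly (dF/du)*(du/dx) for that inner function.
F(x) = sin(2*x**2 + 5*x/2)/3 is an antiderivative of f.
Check: d/dx[sin(2*x**2 + 5*x/2)/3] = 4*x*cos(2*x**2 + 5*x/2)/3 + 5*cos(2*x**2 + 5*x/2)/6 = f(x).
F(3/2) = sin(33/4)/3; F(1/2) = sin(7/4)/3.
Integral = F(3/2) - F(1/2) = -sin(7/4)/3 + sin(33/4)/3.

Antiderivative: F(x) = sin(2*x**2 + 5*x/2)/3; value = -sin(7/4)/3 + sin(33/4)/3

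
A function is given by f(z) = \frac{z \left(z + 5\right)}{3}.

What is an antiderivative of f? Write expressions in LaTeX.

An antiderivative is F(z) = \frac{z^{2} \left(2 z + 15\right)}{18}.

Recover f(z) by differentiating a candidate F(z); any mismatch rules it out.
Check: d/dz[\frac{z^{2} \left(2 z + 15\right)}{18}] = \frac{z^{2}}{3} + \frac{5 z}{3}, which equals f(z).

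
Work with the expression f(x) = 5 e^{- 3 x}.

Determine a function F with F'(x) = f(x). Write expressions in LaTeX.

An antiderivative is F(x) = - \frac{5 e^{- 3 x}}{3}.

Check any antiderivative F(x) by computing F'(x) and comparing it with f(x).
Check: d/dx[- \frac{5 e^{- 3 x}}{3}] = 5 e^{- 3 x} = f(x).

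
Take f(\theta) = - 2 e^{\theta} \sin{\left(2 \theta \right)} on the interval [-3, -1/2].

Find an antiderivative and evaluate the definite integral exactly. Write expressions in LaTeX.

Antiderivative: F(\theta) = - \frac{2 e^{\theta} \sin{\left(2 \theta \right)}}{5} + \frac{4 e^{\theta} \cos{\left(2 \theta \right)}}{5}; value = - \frac{4 \cos{\left(6 \right)}}{5 e^{3}} - \frac{2 \sin{\left(6 \right)}}{5 e^{3}} + \frac{2 \sin{\left(1 \right)}}{5 e^{\frac{1}{2}}} + \frac{4 \cos{\left(1 \right)}}{5 e^{\frac{1}{2}}}

A candidate is checked by its d/d\theta: the result must match f(\theta).
F(\theta) = - \frac{2 e^{\theta} \sin{\left(2 \theta \right)}}{5} + \frac{4 e^{\theta} \cos{\left(2 \theta \right)}}{5} is an antiderivative of f.
Check: d/d\theta[- \frac{2 e^{\theta} \sin{\left(2 \theta \right)}}{5} + \frac{4 e^{\theta} \cos{\left(2 \theta \right)}}{5}] = - 2 e^{\theta} \sin{\left(2 \theta \right)} = f(\theta).
F(-1/2) = \frac{2 \sin{\left(1 \right)}}{5 e^{\frac{1}{2}}} + \frac{4 \cos{\left(1 \right)}}{5 e^{\frac{1}{2}}}; F(-3) = \frac{2 \sin{\left(6 \right)}}{5 e^{3}} + \frac{4 \cos{\left(6 \right)}}{5 e^{3}}.
Integral = F(-1/2) - F(-3) = - \frac{4 \cos{\left(6 \right)}}{5 e^{3}} - \frac{2 \sin{\left(6 \right)}}{5 e^{3}} + \frac{2 \sin{\left(1 \right)}}{5 e^{\frac{1}{2}}} + \frac{4 \cos{\left(1 \right)}}{5 e^{\frac{1}{2}}}.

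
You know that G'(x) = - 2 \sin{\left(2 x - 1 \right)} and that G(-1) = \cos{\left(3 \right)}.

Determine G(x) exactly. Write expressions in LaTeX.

G(x) = \cos{\left(2 x - 1 \right)}

Differentiate the proposed G(x) back; it has to land on the given G'(x).
A general antiderivative is \cos{\left(2 x - 1 \right)} + C.
The condition gives C = \cos{\left(3 \right)} - (\cos{\left(3 \right)}) = 0.
So G(x) = \cos{\left(2 x - 1 \right)}.
Check: d/dx[\cos{\left(2 x - 1 \right)}] = - 2 \sin{\left(2 x - 1 \right)} = G'(x).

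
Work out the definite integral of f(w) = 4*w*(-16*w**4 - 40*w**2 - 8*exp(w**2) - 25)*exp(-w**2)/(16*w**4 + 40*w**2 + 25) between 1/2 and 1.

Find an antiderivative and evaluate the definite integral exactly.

Recover f(w) by differentiating a candidate F(w); any mismatch rules it out.
F(w) = 2*(4*w**2 + 2*exp(w**2) + 5)*exp(-w**2)/(4*w**2 + 5) is an antiderivative of f.
Check: d/dw[2*(4*w**2 + 2*exp(w**2) + 5)*exp(-w**2)/(4*w**2 + 5)] = (-64*w**5 - 160*w**3 - 32*w*exp(w**2) - 100*w)/(16*w**4*exp(w**2) + 40*w**2*exp(w**2) + 25*exp(w**2)), which equals f(w).
F(1) = 4/9 + 2*exp(-1); F(1/2) = 2/3 + 2*exp(-1/4).
Integral = F(1) - F(1/2) = -2*exp(-1/4) - 2/9 + 2*exp(-1).

Antiderivative: F(w) = 2*(4*w**2 + 2*exp(w**2) + 5)*exp(-w**2)/(4*w**2 + 5); value = -2*exp(-1/4) - 2/9 + 2*exp(-1)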